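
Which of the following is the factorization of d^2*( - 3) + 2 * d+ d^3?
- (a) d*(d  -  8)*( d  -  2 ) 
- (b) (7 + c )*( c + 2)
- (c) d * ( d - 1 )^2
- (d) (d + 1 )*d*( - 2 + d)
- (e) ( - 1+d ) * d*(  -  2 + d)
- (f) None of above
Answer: e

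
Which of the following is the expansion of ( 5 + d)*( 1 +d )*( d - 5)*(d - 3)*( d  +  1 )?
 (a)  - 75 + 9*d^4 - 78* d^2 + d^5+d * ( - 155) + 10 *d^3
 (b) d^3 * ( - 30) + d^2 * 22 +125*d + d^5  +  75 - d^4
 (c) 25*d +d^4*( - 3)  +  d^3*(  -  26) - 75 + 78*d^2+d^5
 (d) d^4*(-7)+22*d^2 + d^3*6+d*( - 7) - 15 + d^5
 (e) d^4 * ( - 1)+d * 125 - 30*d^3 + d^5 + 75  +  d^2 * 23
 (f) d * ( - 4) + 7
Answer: b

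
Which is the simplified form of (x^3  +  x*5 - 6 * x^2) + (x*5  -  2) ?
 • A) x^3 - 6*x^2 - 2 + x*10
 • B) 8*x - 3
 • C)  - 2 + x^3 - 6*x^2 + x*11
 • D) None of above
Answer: A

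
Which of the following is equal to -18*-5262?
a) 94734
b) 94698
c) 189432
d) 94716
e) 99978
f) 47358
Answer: d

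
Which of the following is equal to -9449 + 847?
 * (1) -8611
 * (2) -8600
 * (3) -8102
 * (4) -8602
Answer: 4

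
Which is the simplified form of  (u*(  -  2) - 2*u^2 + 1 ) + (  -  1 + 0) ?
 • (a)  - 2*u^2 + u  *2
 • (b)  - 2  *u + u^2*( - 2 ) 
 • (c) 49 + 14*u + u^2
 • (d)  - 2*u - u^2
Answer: b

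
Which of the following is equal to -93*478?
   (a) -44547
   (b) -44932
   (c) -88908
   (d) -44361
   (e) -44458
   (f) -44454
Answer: f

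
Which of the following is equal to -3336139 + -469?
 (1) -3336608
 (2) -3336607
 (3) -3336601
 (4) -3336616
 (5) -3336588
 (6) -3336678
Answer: 1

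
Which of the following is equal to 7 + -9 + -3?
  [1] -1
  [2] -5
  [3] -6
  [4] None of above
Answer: 2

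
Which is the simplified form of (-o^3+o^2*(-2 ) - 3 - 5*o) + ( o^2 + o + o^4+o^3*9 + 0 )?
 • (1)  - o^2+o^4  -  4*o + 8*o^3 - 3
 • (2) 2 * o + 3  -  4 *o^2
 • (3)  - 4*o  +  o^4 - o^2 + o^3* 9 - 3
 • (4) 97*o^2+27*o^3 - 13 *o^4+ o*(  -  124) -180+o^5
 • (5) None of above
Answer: 1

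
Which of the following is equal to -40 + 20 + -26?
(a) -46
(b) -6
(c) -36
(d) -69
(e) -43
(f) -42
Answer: a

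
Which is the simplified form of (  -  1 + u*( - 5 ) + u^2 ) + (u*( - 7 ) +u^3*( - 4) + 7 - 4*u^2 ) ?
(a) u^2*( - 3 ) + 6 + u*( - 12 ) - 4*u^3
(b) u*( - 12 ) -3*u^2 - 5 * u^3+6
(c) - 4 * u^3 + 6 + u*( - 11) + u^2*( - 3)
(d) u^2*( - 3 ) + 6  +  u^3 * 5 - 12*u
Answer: a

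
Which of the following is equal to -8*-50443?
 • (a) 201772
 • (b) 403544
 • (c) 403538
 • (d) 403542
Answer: b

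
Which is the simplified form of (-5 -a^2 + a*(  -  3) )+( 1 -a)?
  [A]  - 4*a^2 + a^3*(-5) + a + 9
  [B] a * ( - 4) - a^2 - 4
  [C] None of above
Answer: B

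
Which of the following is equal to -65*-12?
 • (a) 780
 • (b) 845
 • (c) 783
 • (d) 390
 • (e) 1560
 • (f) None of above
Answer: a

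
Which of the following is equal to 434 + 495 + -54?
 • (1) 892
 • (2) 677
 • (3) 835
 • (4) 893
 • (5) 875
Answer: 5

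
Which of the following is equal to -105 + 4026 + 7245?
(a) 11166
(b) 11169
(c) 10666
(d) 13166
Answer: a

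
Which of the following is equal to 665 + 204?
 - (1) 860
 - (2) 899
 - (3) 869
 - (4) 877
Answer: 3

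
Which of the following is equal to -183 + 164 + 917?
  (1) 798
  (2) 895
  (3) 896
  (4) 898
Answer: 4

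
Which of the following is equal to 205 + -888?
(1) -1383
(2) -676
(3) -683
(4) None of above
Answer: 3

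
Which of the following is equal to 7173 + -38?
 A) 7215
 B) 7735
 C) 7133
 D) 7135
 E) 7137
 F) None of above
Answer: D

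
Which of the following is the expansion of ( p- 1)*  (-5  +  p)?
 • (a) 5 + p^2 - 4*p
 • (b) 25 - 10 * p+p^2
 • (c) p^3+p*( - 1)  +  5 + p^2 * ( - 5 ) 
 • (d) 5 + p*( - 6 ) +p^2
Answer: d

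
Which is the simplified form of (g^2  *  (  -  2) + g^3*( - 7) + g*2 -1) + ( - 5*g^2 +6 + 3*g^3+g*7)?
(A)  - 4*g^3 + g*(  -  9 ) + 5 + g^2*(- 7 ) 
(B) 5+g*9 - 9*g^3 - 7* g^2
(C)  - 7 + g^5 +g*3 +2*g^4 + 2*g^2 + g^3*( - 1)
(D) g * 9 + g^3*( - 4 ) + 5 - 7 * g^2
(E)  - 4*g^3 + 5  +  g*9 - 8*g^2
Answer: D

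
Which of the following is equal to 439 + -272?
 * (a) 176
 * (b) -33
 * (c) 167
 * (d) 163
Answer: c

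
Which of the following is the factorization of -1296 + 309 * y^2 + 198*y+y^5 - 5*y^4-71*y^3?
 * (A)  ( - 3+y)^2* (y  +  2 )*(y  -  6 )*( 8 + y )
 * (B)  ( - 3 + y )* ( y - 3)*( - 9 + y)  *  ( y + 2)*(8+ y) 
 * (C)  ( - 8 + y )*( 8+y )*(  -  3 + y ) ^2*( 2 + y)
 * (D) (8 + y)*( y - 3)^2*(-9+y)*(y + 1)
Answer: B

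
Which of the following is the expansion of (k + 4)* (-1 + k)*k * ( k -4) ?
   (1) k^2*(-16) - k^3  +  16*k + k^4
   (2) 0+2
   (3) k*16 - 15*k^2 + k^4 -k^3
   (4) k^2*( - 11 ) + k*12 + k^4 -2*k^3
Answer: 1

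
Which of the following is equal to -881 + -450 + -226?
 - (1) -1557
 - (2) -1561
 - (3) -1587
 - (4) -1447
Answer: 1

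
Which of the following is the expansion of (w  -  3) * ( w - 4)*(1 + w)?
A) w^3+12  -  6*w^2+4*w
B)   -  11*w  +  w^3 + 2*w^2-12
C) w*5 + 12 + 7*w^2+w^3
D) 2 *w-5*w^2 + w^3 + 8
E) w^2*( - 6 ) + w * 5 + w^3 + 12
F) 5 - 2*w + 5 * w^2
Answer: E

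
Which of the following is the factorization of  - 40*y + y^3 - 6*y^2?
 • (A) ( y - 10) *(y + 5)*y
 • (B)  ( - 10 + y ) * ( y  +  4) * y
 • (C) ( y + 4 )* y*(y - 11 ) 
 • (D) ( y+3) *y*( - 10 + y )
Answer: B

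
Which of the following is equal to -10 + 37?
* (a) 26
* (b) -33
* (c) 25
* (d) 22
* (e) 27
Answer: e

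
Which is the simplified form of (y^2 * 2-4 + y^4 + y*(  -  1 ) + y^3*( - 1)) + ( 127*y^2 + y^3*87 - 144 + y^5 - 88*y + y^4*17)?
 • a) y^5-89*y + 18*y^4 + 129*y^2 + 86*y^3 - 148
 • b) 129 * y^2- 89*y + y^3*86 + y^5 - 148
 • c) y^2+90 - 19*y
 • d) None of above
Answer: a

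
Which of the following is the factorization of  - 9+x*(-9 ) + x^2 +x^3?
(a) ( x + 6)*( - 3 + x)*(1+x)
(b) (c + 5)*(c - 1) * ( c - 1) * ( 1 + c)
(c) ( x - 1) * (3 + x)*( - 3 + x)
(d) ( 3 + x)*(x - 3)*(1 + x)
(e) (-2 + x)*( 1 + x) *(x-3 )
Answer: d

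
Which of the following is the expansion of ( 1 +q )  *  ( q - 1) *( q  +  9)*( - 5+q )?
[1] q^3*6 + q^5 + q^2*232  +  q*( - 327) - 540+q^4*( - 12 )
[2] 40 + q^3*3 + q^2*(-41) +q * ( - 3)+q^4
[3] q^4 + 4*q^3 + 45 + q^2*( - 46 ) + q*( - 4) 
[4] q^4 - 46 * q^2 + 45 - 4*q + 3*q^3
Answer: 3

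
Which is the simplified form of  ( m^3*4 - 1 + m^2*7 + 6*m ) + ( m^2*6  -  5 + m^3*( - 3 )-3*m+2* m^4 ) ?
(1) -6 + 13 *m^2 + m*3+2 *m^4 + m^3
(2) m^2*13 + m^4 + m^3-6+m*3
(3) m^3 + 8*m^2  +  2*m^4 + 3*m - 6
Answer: 1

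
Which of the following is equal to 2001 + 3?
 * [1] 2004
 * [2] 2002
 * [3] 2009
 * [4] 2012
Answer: 1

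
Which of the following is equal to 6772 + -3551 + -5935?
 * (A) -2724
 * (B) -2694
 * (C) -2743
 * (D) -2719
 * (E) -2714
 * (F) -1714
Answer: E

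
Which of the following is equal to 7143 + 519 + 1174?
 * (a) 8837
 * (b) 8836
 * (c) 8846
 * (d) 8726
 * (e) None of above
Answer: b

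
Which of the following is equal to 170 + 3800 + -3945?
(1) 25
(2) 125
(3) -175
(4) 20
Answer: 1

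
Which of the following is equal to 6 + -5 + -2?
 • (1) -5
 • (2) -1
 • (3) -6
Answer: 2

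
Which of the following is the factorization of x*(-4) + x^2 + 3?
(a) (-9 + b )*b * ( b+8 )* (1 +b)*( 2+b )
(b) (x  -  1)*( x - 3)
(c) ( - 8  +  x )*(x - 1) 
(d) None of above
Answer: b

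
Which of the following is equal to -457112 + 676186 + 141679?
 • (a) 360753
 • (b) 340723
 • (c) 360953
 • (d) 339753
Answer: a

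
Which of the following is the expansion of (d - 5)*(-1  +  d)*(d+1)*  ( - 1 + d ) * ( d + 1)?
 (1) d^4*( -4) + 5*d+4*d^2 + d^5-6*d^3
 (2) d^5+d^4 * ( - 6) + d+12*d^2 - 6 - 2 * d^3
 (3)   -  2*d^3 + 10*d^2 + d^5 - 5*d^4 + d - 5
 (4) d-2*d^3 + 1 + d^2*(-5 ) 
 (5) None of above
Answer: 3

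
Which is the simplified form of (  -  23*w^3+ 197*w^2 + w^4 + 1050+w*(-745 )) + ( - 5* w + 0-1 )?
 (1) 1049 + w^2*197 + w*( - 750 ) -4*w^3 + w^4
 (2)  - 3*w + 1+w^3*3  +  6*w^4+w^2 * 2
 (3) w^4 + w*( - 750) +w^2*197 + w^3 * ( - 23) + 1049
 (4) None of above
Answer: 3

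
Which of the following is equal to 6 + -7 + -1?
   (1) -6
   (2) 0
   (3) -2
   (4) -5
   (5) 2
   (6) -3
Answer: 3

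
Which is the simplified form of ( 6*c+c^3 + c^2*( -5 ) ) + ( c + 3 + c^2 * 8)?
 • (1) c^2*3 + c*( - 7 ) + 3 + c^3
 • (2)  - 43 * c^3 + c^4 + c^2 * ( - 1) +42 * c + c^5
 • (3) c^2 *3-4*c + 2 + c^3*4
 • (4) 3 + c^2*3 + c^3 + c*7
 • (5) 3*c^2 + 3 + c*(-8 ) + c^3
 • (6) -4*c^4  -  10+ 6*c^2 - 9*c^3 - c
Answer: 4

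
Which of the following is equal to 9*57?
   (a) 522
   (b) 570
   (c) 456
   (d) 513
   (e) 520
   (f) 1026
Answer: d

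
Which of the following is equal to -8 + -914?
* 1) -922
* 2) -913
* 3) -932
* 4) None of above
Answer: 1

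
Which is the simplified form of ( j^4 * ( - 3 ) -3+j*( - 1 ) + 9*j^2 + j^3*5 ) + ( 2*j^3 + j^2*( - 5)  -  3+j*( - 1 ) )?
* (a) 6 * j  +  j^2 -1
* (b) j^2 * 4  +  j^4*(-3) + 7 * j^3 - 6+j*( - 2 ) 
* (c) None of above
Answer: b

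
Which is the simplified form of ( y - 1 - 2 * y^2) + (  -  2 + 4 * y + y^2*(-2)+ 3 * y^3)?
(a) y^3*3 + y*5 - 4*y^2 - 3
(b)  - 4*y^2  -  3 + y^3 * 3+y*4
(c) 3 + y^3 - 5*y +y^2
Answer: a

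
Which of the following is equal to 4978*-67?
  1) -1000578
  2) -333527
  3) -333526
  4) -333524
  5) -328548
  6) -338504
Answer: 3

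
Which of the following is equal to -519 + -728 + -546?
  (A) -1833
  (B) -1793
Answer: B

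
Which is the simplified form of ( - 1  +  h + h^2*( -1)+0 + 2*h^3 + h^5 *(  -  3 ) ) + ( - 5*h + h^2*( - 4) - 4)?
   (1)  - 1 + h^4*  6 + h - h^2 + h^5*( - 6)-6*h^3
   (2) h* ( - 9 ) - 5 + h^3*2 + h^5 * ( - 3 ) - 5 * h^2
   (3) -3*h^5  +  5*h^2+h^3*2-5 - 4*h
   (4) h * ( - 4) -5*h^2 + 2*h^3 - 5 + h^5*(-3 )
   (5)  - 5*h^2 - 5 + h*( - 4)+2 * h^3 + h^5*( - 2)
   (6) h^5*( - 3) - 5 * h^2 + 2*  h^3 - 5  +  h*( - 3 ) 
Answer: 4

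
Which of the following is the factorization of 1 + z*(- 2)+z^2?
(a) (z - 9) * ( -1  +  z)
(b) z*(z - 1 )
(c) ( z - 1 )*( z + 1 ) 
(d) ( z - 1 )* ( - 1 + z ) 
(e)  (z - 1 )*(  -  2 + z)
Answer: d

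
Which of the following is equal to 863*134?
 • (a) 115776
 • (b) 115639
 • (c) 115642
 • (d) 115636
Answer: c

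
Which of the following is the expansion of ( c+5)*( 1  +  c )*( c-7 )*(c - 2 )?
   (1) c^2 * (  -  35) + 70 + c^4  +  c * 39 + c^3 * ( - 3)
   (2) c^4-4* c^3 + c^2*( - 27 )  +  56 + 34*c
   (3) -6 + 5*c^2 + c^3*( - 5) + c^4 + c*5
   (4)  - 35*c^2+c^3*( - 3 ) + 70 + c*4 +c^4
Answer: 1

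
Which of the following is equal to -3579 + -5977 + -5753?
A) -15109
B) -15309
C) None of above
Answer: B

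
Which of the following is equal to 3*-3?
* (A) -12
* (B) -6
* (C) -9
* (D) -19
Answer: C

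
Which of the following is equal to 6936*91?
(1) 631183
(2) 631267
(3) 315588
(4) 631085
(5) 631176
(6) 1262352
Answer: 5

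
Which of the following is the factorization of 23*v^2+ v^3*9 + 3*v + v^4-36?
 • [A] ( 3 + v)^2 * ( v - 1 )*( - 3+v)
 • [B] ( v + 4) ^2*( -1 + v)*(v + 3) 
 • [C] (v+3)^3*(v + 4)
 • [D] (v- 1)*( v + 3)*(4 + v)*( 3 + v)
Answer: D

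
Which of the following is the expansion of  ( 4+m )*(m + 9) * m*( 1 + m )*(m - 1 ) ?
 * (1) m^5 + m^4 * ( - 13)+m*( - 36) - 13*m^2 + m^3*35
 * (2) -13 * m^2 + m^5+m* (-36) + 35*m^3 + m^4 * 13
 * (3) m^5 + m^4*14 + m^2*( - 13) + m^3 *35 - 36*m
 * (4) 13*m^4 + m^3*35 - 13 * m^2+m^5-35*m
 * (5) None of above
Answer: 2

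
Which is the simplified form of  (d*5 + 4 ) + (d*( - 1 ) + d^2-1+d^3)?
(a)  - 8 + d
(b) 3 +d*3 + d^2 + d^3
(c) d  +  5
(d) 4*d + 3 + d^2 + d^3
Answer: d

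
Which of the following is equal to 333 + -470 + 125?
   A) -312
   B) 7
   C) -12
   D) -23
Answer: C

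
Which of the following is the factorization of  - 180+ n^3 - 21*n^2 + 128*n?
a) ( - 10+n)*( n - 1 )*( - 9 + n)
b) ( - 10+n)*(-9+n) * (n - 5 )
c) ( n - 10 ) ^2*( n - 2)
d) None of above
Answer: d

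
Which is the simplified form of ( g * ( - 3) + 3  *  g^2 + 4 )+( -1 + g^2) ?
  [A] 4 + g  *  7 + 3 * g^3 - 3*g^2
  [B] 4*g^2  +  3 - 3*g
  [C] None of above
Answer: B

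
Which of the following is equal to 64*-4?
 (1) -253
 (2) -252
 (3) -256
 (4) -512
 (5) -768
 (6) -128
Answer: 3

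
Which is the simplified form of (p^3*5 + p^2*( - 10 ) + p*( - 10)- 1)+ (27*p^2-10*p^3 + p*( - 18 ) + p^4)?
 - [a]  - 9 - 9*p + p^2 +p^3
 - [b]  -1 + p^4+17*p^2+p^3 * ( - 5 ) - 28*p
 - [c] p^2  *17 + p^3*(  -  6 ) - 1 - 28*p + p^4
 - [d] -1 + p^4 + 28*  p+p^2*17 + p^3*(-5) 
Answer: b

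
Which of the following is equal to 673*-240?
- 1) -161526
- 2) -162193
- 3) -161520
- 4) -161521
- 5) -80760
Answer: 3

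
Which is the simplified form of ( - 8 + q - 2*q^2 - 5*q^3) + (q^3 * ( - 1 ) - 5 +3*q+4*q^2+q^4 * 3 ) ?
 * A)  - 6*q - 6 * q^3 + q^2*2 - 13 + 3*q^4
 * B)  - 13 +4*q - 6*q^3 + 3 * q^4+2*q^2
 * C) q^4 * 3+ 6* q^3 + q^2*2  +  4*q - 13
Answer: B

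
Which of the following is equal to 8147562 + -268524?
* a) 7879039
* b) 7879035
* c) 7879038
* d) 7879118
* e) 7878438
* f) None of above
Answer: c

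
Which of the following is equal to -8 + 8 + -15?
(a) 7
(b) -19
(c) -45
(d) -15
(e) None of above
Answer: d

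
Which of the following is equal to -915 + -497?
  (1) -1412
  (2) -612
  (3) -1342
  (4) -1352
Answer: 1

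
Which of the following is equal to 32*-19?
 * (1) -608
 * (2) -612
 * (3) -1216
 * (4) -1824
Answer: 1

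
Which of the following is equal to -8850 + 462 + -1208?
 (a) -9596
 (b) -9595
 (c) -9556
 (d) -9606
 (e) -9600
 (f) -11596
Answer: a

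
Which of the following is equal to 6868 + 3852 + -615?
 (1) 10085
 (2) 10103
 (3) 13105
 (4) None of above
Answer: 4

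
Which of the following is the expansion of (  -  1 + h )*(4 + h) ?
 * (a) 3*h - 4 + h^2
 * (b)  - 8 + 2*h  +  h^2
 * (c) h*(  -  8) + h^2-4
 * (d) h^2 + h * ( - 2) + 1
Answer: a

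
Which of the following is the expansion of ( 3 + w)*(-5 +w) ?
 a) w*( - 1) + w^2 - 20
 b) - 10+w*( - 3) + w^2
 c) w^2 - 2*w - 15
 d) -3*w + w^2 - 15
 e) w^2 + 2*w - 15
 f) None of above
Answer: c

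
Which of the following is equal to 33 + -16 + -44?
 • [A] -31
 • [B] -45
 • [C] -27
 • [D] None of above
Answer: C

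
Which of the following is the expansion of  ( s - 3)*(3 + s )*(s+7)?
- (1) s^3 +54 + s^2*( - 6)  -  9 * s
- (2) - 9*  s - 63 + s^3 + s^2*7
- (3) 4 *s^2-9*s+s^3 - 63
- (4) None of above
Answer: 2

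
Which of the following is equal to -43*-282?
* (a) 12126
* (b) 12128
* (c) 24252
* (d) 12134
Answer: a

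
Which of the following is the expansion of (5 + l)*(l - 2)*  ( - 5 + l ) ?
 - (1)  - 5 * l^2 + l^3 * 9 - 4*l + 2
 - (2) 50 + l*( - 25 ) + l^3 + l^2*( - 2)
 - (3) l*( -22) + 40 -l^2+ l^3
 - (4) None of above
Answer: 2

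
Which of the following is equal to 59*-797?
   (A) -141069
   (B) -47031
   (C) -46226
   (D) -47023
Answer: D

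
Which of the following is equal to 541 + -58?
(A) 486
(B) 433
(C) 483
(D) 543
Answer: C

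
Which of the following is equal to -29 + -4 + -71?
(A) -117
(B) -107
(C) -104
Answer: C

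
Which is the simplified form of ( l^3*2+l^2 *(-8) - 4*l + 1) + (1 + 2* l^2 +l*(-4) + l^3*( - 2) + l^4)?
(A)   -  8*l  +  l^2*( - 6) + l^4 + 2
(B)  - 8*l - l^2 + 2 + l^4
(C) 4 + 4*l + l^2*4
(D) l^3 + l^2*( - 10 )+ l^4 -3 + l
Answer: A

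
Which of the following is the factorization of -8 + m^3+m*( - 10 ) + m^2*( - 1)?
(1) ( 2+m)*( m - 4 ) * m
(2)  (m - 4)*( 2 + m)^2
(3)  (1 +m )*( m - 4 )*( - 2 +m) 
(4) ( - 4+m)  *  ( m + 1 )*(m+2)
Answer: 4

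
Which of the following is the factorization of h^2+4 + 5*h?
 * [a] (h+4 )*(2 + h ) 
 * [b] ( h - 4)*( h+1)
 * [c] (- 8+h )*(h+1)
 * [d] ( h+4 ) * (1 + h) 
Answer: d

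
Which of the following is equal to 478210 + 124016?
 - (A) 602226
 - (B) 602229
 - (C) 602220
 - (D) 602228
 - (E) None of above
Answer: A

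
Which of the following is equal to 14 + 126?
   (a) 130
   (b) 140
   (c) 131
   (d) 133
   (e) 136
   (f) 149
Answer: b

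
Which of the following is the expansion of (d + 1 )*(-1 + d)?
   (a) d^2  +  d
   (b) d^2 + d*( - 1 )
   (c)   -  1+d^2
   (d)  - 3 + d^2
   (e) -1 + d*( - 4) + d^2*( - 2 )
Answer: c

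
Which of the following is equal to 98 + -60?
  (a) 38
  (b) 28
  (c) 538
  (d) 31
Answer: a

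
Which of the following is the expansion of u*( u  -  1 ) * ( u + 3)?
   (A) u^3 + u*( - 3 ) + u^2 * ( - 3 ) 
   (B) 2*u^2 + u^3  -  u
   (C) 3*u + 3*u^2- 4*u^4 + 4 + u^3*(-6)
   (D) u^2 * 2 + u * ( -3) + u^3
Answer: D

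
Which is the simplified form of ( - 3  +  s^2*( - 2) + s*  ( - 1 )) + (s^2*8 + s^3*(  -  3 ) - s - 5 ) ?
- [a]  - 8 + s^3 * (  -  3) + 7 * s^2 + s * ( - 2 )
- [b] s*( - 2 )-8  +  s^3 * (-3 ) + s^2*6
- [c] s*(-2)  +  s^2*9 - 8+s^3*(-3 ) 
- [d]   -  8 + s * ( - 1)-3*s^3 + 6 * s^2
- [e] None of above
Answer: b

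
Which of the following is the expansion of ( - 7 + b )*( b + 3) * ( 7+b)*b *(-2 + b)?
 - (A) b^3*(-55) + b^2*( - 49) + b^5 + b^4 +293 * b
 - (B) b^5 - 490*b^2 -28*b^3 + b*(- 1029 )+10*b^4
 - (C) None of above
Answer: C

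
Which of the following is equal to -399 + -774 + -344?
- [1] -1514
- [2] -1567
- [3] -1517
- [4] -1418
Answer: 3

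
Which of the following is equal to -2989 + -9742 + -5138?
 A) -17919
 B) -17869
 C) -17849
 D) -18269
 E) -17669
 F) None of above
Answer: B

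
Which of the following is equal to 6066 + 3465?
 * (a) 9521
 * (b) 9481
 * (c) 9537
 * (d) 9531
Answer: d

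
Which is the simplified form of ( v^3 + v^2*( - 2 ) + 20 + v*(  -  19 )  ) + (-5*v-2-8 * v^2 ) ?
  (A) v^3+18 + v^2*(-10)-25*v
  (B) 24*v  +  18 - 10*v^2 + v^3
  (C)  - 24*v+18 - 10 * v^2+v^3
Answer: C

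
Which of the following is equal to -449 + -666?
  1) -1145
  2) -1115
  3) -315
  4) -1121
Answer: 2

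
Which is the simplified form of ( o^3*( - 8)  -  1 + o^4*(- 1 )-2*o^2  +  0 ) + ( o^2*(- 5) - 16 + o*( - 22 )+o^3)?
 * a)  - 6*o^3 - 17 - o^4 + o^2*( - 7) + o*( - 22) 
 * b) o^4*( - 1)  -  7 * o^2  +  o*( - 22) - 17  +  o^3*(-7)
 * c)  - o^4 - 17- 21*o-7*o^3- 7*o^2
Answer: b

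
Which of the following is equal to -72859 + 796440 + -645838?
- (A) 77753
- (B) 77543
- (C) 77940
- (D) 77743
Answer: D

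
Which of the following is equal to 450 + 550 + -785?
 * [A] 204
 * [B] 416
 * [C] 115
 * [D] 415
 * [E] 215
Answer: E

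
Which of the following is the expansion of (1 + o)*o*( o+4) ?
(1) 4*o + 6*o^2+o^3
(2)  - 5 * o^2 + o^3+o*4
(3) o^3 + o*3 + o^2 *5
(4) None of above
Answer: 4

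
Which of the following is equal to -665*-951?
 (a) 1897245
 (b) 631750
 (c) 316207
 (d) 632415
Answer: d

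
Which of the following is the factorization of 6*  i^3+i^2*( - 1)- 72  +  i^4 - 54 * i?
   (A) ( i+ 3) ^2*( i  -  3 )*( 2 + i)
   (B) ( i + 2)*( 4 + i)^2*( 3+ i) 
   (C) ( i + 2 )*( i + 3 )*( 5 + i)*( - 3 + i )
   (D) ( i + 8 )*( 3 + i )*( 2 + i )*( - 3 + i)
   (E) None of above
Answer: E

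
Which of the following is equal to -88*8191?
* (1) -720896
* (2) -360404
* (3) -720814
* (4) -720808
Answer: 4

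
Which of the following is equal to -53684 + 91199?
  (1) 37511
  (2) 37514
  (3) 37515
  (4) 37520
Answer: 3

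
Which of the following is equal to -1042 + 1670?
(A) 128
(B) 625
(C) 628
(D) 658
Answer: C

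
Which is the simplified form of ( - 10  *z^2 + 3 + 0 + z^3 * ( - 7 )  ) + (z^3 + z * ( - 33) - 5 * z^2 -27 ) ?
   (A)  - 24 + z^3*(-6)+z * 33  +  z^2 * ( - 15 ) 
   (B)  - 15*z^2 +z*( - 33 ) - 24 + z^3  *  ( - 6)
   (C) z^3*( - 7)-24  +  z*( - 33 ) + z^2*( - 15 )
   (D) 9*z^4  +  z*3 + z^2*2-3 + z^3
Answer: B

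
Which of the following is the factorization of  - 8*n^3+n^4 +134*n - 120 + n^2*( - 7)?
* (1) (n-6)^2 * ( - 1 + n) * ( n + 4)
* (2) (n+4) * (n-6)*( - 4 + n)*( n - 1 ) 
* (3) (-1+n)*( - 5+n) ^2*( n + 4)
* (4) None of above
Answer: 4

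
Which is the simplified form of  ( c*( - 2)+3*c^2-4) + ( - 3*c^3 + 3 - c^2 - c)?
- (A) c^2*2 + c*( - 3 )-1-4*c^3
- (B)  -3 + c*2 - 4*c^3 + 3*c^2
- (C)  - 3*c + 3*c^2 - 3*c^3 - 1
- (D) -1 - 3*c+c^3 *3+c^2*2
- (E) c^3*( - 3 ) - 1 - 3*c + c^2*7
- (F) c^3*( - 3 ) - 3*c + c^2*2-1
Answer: F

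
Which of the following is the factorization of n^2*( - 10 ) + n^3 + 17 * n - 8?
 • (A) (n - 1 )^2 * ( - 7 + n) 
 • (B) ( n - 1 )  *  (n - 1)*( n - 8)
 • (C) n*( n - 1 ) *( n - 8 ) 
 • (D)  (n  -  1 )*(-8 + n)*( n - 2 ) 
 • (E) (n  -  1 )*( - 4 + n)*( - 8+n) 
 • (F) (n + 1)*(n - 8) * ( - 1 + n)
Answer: B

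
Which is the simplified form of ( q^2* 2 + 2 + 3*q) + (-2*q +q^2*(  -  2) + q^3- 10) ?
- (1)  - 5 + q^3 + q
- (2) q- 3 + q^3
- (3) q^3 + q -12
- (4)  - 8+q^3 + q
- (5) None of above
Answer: 4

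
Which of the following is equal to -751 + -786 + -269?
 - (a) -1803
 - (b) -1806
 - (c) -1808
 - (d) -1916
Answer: b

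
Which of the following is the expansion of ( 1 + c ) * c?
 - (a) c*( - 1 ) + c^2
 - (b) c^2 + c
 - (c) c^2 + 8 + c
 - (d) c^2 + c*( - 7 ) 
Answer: b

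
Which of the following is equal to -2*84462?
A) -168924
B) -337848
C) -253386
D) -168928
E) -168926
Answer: A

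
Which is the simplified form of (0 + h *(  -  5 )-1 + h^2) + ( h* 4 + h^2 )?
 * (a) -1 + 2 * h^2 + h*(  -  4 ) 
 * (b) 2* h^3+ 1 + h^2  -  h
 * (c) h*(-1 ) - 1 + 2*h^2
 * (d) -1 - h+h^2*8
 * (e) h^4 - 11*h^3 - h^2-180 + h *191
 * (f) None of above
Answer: c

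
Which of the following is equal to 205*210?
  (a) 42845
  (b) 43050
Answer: b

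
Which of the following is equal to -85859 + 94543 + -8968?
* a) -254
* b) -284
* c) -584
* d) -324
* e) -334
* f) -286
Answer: b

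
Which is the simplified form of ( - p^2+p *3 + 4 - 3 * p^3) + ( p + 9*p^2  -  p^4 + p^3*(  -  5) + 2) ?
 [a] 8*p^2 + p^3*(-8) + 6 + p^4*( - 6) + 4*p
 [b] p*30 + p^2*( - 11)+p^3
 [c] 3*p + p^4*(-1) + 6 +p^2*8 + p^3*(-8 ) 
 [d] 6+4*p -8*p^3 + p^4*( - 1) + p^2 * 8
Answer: d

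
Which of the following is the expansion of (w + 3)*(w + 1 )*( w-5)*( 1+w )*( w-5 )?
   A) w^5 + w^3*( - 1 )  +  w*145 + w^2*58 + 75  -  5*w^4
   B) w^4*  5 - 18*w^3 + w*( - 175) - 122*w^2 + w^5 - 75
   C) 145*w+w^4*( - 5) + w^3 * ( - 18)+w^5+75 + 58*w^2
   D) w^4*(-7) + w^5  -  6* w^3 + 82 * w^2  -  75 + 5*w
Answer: C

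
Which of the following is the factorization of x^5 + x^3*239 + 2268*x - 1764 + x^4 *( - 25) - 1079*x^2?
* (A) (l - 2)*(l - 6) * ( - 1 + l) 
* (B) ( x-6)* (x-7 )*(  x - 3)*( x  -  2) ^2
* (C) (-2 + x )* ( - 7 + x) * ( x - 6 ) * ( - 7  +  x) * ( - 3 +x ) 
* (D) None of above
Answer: C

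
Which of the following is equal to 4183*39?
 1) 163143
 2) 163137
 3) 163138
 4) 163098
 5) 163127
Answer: 2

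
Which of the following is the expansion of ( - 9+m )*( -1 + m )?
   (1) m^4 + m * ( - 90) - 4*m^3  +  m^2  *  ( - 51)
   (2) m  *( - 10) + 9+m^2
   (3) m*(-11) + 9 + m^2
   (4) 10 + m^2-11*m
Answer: 2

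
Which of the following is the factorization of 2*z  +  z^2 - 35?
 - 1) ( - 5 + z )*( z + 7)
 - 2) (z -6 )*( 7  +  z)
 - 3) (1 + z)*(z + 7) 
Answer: 1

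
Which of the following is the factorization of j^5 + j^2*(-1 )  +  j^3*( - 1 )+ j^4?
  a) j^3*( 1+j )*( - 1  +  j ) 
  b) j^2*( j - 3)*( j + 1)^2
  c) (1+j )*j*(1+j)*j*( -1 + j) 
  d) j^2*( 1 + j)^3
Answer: c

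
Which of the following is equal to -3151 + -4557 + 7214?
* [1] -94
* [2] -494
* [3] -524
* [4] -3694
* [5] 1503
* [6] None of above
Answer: 2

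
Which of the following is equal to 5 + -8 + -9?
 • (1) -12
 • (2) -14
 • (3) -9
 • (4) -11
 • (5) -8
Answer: 1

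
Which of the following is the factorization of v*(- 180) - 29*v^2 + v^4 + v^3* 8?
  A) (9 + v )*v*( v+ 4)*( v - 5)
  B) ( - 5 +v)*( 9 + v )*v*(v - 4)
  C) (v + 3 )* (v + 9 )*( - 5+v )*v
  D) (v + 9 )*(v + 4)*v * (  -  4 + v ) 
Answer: A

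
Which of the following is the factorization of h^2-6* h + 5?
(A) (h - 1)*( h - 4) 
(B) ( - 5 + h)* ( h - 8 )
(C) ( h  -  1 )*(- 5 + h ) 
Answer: C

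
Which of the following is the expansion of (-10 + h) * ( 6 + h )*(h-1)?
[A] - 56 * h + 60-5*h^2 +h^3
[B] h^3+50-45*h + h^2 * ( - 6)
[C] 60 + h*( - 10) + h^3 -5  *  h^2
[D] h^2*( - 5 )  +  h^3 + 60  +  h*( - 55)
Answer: A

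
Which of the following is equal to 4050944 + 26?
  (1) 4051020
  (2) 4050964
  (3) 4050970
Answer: 3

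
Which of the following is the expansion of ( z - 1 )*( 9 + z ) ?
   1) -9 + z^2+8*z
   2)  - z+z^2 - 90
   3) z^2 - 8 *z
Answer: 1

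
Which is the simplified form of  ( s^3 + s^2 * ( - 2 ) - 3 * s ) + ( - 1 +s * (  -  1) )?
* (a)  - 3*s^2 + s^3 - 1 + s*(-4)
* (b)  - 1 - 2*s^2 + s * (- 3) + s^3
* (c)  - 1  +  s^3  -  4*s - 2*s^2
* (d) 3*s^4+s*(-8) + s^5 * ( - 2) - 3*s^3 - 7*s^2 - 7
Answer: c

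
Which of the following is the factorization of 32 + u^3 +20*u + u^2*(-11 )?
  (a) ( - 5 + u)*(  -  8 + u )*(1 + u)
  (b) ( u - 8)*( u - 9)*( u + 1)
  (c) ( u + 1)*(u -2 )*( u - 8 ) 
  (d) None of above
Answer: d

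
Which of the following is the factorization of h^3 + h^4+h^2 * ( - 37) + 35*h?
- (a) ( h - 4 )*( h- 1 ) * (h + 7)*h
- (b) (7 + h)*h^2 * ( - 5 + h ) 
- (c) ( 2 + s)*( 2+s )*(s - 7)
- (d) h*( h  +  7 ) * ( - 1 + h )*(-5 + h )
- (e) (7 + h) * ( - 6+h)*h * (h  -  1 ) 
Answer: d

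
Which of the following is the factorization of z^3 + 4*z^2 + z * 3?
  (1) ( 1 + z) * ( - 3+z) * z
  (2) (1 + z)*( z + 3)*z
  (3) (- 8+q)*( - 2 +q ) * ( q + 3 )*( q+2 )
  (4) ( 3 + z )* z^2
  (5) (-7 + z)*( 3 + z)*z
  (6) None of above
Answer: 2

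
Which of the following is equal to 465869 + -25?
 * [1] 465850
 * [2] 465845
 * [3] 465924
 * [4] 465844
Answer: 4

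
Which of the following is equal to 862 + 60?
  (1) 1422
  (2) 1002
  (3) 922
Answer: 3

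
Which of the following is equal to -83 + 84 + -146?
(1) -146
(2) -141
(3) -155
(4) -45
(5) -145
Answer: 5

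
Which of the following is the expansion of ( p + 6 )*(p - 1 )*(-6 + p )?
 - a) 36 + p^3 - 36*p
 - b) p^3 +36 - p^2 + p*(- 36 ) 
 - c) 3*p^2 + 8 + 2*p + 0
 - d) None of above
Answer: b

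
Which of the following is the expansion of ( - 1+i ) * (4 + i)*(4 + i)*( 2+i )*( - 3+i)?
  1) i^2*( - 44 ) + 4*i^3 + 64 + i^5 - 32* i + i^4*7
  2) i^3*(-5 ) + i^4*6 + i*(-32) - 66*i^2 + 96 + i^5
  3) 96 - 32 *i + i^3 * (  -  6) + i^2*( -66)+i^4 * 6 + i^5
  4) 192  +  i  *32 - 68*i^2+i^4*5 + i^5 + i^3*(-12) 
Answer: 2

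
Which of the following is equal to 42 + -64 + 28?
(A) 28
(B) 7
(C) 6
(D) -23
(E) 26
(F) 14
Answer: C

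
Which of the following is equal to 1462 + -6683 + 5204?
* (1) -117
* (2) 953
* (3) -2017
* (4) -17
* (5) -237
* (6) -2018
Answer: 4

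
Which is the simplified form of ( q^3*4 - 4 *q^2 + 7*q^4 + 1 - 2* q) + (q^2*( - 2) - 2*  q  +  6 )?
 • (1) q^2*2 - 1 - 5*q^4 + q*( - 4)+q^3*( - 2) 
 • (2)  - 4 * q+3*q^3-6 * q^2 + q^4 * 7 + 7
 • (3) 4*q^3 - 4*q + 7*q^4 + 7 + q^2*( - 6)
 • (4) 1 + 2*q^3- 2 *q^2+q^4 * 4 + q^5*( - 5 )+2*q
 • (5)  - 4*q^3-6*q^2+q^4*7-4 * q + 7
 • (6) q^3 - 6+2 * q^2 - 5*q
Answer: 3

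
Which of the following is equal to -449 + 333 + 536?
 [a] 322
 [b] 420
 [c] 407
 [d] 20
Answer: b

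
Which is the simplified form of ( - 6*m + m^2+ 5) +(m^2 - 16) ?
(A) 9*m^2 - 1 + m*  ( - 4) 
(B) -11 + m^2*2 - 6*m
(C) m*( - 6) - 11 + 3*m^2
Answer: B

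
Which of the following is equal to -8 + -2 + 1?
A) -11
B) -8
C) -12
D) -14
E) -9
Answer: E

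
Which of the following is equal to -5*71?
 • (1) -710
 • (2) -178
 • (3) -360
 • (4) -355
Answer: 4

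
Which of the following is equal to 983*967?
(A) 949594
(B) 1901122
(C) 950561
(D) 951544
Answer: C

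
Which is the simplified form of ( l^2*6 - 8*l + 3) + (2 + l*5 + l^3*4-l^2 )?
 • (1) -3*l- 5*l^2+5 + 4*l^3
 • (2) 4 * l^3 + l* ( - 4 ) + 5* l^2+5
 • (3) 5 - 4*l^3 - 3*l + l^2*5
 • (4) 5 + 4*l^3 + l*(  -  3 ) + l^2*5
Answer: 4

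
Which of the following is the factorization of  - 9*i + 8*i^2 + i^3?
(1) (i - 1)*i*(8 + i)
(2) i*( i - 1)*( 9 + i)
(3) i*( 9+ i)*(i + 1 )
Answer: 2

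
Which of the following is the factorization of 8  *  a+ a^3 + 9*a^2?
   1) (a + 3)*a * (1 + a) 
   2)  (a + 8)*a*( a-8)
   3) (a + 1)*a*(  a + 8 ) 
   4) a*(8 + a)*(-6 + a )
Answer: 3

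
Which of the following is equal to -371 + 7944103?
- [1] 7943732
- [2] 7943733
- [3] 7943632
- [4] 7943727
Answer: 1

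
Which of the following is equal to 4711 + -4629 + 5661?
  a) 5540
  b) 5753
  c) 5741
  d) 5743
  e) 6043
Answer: d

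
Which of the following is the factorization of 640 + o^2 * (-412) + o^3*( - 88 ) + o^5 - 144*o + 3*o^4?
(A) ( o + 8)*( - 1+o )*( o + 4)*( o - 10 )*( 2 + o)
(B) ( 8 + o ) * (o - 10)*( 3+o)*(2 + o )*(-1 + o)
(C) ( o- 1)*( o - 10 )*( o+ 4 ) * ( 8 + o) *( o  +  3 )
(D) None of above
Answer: A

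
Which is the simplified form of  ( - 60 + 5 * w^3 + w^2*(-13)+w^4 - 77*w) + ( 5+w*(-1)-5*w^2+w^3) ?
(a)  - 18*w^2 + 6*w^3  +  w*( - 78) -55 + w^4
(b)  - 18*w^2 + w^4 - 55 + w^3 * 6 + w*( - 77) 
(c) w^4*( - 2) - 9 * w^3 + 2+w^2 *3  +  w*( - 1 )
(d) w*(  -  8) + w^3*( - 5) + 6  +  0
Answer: a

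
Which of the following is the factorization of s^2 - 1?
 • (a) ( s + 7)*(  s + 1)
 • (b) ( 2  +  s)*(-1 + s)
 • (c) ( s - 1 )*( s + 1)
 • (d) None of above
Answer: c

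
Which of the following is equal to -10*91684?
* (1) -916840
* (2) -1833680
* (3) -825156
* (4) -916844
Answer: 1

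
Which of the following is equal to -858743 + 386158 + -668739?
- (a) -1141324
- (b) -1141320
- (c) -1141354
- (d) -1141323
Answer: a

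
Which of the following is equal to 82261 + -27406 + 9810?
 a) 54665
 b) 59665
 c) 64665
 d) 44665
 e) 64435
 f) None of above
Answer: c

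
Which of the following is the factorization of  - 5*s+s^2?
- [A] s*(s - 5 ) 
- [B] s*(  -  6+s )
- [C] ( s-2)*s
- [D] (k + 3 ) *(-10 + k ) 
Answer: A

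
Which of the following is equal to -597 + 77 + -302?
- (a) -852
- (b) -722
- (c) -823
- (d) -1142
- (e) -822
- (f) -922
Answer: e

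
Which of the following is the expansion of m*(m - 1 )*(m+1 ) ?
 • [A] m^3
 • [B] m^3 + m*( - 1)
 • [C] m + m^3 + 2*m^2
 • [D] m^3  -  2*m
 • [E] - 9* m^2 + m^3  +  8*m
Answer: B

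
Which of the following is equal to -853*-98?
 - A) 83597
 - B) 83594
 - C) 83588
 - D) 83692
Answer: B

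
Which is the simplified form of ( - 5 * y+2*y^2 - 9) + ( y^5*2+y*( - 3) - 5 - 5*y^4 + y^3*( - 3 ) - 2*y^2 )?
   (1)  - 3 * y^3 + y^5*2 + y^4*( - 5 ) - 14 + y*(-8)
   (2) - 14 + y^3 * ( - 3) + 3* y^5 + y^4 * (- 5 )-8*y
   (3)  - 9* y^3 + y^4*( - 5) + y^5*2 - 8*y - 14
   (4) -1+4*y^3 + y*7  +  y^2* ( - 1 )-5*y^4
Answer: 1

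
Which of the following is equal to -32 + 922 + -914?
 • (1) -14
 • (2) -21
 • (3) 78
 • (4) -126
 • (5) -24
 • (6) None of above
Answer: 5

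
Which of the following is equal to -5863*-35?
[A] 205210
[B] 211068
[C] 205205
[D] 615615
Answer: C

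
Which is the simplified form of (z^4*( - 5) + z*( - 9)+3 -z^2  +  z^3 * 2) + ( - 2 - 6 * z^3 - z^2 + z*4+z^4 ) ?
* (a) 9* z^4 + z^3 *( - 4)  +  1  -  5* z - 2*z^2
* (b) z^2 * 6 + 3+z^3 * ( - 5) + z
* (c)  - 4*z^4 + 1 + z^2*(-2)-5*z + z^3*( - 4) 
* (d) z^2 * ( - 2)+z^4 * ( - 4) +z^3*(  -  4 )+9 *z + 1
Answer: c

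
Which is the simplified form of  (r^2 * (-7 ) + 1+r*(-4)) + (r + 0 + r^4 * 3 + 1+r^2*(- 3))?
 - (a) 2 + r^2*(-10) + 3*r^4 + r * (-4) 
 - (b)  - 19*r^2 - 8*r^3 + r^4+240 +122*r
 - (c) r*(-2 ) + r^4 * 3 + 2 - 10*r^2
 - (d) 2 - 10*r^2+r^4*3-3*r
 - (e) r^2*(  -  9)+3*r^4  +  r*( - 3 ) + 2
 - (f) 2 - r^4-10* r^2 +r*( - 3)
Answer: d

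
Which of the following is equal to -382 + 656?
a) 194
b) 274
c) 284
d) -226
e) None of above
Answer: b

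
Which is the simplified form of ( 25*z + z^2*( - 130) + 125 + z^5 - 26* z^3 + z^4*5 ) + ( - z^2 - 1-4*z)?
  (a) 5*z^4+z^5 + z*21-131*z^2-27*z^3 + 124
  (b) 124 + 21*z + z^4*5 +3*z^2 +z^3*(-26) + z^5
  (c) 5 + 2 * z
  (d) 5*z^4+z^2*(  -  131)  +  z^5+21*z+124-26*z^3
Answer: d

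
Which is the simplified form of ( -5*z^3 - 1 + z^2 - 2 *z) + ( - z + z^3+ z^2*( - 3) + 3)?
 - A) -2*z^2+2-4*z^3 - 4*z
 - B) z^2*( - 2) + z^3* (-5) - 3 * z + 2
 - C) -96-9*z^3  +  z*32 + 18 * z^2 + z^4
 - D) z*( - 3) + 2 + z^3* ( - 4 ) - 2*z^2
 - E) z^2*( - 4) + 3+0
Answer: D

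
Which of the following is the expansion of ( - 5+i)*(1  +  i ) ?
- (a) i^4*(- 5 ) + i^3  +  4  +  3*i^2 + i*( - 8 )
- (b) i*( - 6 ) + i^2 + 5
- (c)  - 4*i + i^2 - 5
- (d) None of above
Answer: c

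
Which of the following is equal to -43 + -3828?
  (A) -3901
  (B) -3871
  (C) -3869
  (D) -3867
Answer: B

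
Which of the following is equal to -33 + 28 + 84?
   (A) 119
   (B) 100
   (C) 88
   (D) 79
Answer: D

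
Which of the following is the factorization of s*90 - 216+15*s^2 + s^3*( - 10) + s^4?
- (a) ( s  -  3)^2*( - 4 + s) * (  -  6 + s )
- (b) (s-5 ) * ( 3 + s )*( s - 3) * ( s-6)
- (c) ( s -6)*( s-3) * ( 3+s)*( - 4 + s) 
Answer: c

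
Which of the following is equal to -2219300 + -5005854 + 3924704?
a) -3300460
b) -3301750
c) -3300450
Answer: c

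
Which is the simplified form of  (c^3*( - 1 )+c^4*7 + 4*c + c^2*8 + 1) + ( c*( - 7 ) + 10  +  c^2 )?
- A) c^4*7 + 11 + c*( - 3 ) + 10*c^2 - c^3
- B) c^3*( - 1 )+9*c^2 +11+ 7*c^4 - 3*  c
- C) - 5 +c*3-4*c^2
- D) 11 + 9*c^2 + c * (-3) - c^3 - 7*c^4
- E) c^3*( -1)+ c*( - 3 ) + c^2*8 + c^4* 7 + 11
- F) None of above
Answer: B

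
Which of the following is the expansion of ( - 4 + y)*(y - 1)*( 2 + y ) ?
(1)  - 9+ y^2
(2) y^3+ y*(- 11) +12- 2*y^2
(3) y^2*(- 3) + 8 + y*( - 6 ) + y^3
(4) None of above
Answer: 3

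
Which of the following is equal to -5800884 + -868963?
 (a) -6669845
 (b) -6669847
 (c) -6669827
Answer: b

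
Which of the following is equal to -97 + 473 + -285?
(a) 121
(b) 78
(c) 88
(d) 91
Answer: d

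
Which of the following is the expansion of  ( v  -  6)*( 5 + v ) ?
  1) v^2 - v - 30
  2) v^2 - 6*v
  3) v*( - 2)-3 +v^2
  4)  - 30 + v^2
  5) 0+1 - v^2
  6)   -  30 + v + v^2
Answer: 1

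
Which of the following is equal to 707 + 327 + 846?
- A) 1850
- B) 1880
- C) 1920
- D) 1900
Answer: B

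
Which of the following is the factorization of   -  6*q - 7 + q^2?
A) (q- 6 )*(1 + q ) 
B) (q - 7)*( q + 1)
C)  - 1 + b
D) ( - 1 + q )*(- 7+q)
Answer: B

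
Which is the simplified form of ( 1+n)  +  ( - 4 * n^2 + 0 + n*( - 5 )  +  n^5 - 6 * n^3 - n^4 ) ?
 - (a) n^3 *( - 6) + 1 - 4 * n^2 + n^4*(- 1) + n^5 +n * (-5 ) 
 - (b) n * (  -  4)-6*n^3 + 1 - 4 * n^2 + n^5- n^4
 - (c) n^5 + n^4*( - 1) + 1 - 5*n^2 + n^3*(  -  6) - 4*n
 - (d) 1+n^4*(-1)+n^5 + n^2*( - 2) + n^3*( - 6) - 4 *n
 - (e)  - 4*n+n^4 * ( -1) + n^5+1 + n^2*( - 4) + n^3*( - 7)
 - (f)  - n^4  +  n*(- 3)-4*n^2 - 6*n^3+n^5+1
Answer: b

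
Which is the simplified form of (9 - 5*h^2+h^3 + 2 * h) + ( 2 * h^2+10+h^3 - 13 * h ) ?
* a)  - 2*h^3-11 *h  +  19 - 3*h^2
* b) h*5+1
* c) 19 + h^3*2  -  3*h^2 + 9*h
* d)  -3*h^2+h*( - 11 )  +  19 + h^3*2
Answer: d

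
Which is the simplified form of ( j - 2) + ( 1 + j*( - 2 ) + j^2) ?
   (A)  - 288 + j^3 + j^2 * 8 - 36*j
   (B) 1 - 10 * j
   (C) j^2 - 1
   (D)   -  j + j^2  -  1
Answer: D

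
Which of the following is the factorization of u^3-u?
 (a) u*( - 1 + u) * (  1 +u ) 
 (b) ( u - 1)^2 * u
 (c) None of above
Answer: a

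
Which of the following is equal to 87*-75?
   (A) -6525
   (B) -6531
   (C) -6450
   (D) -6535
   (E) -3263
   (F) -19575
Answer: A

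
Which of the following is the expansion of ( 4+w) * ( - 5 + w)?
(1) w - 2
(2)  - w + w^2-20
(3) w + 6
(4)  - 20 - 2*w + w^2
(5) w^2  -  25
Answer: 2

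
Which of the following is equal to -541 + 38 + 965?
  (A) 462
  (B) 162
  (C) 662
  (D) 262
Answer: A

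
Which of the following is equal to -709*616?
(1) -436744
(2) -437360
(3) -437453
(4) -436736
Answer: 1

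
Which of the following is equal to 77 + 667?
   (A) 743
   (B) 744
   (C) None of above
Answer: B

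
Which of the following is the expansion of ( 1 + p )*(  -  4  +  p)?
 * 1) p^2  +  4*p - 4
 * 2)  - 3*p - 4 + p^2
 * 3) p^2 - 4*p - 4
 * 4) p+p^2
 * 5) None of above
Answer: 2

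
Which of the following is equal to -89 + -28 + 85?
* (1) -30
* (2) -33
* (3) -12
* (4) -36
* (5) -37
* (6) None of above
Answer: 6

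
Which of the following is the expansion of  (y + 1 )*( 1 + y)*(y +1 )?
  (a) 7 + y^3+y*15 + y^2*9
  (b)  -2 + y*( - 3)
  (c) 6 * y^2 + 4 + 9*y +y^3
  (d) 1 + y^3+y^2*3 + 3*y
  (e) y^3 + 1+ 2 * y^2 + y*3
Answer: d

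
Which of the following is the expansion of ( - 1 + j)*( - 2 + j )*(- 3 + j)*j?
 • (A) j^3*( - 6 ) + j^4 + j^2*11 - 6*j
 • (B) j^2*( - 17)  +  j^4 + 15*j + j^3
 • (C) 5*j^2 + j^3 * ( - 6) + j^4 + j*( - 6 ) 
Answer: A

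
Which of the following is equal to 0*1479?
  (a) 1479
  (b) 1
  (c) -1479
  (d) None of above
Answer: d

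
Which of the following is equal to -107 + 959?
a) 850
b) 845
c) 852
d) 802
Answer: c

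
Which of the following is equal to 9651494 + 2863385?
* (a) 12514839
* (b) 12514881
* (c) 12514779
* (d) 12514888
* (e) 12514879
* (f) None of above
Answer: e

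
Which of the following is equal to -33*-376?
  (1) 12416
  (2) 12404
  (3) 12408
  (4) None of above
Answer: 3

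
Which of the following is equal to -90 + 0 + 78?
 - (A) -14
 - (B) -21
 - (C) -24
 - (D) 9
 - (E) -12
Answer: E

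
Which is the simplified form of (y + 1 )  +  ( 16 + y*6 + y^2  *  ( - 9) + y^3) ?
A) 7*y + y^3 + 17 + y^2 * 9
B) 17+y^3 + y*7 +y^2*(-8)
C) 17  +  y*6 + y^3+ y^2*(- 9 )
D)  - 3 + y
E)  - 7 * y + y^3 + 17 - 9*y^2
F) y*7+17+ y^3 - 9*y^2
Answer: F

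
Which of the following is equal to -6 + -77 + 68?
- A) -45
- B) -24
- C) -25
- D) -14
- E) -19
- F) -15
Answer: F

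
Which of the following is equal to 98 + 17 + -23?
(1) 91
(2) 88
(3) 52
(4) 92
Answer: 4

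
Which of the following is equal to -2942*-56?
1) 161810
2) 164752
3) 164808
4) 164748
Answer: 2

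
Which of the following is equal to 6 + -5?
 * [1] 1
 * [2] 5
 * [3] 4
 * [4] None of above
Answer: 1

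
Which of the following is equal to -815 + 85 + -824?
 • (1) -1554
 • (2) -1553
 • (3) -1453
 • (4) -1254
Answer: 1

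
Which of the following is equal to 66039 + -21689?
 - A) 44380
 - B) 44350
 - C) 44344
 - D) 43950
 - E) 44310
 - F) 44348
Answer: B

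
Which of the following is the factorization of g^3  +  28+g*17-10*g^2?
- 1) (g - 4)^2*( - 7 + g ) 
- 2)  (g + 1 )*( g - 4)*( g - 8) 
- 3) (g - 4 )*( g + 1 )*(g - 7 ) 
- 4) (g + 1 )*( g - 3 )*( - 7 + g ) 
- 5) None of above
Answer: 3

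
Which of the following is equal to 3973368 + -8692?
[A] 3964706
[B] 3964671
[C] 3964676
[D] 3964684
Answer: C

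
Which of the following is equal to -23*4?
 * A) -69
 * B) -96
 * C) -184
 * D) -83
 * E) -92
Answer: E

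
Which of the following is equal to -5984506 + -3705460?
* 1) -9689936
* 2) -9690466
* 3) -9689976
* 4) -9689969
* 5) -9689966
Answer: 5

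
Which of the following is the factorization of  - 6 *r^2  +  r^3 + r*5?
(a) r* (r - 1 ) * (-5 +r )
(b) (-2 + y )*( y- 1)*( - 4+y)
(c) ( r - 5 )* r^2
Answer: a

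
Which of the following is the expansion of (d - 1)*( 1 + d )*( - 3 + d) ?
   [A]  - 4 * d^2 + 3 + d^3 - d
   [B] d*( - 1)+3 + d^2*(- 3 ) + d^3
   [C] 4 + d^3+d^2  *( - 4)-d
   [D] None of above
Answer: B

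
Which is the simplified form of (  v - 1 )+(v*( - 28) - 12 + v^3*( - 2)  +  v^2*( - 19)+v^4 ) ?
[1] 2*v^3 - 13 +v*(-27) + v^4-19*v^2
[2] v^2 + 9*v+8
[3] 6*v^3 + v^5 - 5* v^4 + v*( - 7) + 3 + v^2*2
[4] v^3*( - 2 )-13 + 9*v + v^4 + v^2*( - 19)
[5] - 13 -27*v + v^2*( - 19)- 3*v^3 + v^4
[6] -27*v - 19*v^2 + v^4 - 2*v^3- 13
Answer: 6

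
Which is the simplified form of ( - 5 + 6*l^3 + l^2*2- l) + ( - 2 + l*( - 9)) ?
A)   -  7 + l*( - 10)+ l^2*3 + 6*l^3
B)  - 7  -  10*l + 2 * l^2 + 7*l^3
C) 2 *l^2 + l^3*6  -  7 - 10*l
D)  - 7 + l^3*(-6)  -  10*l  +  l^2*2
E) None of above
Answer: C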